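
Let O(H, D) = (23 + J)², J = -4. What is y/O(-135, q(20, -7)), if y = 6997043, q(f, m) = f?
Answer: 6997043/361 ≈ 19382.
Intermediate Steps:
O(H, D) = 361 (O(H, D) = (23 - 4)² = 19² = 361)
y/O(-135, q(20, -7)) = 6997043/361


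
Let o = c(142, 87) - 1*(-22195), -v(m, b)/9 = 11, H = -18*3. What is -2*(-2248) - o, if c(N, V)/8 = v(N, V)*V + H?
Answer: 51637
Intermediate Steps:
H = -54
v(m, b) = -99 (v(m, b) = -9*11 = -99)
c(N, V) = -432 - 792*V (c(N, V) = 8*(-99*V - 54) = 8*(-54 - 99*V) = -432 - 792*V)
o = -47141 (o = (-432 - 792*87) - 1*(-22195) = (-432 - 68904) + 22195 = -69336 + 22195 = -47141)
-2*(-2248) - o = -2*(-2248) - 1*(-47141) = 4496 + 47141 = 51637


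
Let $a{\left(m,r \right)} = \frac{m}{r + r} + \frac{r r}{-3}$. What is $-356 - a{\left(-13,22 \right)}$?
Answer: $- \frac{25657}{132} \approx -194.37$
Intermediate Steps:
$a{\left(m,r \right)} = - \frac{r^{2}}{3} + \frac{m}{2 r}$ ($a{\left(m,r \right)} = \frac{m}{2 r} + r^{2} \left(- \frac{1}{3}\right) = m \frac{1}{2 r} - \frac{r^{2}}{3} = \frac{m}{2 r} - \frac{r^{2}}{3} = - \frac{r^{2}}{3} + \frac{m}{2 r}$)
$-356 - a{\left(-13,22 \right)} = -356 - \frac{\frac{1}{2} \left(-13\right) - \frac{22^{3}}{3}}{22} = -356 - \frac{- \frac{13}{2} - \frac{10648}{3}}{22} = -356 - \frac{1}{22} \left(- \frac{21335}{6}\right) = -356 - - \frac{21335}{132} = -356 + \frac{21335}{132} = - \frac{25657}{132}$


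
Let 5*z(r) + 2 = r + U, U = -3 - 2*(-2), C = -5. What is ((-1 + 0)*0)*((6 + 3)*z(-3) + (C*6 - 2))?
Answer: 0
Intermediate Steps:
U = 1 (U = -3 + 4 = 1)
z(r) = -⅕ + r/5 (z(r) = -⅖ + (r + 1)/5 = -⅖ + (1 + r)/5 = -⅖ + (⅕ + r/5) = -⅕ + r/5)
((-1 + 0)*0)*((6 + 3)*z(-3) + (C*6 - 2)) = ((-1 + 0)*0)*((6 + 3)*(-⅕ + (⅕)*(-3)) + (-5*6 - 2)) = (-1*0)*(9*(-⅕ - ⅗) + (-30 - 2)) = 0*(9*(-⅘) - 32) = 0*(-36/5 - 32) = 0*(-196/5) = 0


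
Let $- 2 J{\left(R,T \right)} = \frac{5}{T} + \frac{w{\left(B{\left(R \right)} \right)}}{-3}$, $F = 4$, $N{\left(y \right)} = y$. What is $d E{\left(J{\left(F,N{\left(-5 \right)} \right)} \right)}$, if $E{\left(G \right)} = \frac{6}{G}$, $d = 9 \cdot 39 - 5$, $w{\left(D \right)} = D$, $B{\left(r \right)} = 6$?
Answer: $1384$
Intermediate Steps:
$J{\left(R,T \right)} = 1 - \frac{5}{2 T}$ ($J{\left(R,T \right)} = - \frac{\frac{5}{T} + \frac{6}{-3}}{2} = - \frac{\frac{5}{T} + 6 \left(- \frac{1}{3}\right)}{2} = - \frac{\frac{5}{T} - 2}{2} = - \frac{-2 + \frac{5}{T}}{2} = 1 - \frac{5}{2 T}$)
$d = 346$ ($d = 351 - 5 = 346$)
$d E{\left(J{\left(F,N{\left(-5 \right)} \right)} \right)} = 346 \frac{6}{\frac{1}{-5} \left(- \frac{5}{2} - 5\right)} = 346 \frac{6}{\left(- \frac{1}{5}\right) \left(- \frac{15}{2}\right)} = 346 \frac{6}{\frac{3}{2}} = 346 \cdot 6 \cdot \frac{2}{3} = 346 \cdot 4 = 1384$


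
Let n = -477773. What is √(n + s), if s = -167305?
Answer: I*√645078 ≈ 803.17*I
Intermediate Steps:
√(n + s) = √(-477773 - 167305) = √(-645078) = I*√645078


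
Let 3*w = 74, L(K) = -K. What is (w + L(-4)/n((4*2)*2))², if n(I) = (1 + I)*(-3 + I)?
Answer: 267845956/439569 ≈ 609.34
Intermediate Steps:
w = 74/3 (w = (⅓)*74 = 74/3 ≈ 24.667)
(w + L(-4)/n((4*2)*2))² = (74/3 + (-1*(-4))/(-3 + ((4*2)*2)² - 2*4*2*2))² = (74/3 + 4/(-3 + (8*2)² - 16*2))² = (74/3 + 4/(-3 + 16² - 2*16))² = (74/3 + 4/(-3 + 256 - 32))² = (74/3 + 4/221)² = (16366/663)² = 267845956/439569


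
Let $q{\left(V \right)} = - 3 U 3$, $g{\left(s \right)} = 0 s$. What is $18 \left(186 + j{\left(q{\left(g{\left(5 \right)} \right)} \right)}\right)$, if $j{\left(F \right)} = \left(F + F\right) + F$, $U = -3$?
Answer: $4806$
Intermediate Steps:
$g{\left(s \right)} = 0$
$q{\left(V \right)} = 27$ ($q{\left(V \right)} = \left(-3\right) \left(-3\right) 3 = 9 \cdot 3 = 27$)
$j{\left(F \right)} = 3 F$ ($j{\left(F \right)} = 2 F + F = 3 F$)
$18 \left(186 + j{\left(q{\left(g{\left(5 \right)} \right)} \right)}\right) = 18 \left(186 + 3 \cdot 27\right) = 18 \left(186 + 81\right) = 18 \cdot 267 = 4806$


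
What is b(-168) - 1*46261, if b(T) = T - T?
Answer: -46261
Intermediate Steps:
b(T) = 0
b(-168) - 1*46261 = 0 - 1*46261 = 0 - 46261 = -46261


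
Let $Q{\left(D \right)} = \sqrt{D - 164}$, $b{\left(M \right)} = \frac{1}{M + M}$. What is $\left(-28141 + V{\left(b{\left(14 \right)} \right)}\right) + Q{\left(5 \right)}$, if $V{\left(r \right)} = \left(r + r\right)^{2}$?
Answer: $- \frac{5515635}{196} + i \sqrt{159} \approx -28141.0 + 12.61 i$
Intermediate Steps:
$b{\left(M \right)} = \frac{1}{2 M}$
$Q{\left(D \right)} = \sqrt{-164 + D}$
$V{\left(r \right)} = 4 r^{2}$ ($V{\left(r \right)} = \left(2 r\right)^{2} = 4 r^{2}$)
$\left(-28141 + V{\left(b{\left(14 \right)} \right)}\right) + Q{\left(5 \right)} = \left(-28141 + 4 \left(\frac{1}{2 \cdot 14}\right)^{2}\right) + \sqrt{-164 + 5} = \left(-28141 + 4 \left(\frac{1}{2} \cdot \frac{1}{14}\right)^{2}\right) + \sqrt{-159} = \left(-28141 + \frac{4}{784}\right) + i \sqrt{159} = \left(-28141 + 4 \cdot \frac{1}{784}\right) + i \sqrt{159} = \left(-28141 + \frac{1}{196}\right) + i \sqrt{159} = - \frac{5515635}{196} + i \sqrt{159}$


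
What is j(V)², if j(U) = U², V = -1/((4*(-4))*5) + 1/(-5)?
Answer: 81/65536 ≈ 0.0012360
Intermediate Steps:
V = -3/16 (V = -1/((-16*5)) + 1*(-⅕) = -1/(-80) - ⅕ = -1*(-1/80) - ⅕ = 1/80 - ⅕ = -3/16 ≈ -0.18750)
j(V)² = ((-3/16)²)² = (9/256)² = 81/65536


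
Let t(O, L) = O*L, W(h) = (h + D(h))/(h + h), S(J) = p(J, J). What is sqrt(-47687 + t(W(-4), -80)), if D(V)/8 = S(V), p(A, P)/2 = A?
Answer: I*sqrt(48367) ≈ 219.93*I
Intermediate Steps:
p(A, P) = 2*A
S(J) = 2*J
D(V) = 16*V (D(V) = 8*(2*V) = 16*V)
W(h) = 17/2 (W(h) = (h + 16*h)/(h + h) = (17*h)/((2*h)) = (17*h)*(1/(2*h)) = 17/2)
t(O, L) = L*O
sqrt(-47687 + t(W(-4), -80)) = sqrt(-47687 - 80*17/2) = sqrt(-47687 - 680) = sqrt(-48367) = I*sqrt(48367)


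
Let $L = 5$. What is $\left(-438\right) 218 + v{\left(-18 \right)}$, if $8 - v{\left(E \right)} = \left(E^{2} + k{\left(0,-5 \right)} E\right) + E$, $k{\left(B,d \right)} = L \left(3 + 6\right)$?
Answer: $-94972$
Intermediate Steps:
$k{\left(B,d \right)} = 45$ ($k{\left(B,d \right)} = 5 \left(3 + 6\right) = 5 \cdot 9 = 45$)
$v{\left(E \right)} = 8 - E^{2} - 46 E$ ($v{\left(E \right)} = 8 - \left(\left(E^{2} + 45 E\right) + E\right) = 8 - \left(E^{2} + 46 E\right) = 8 - E^{2} - 46 E$)
$\left(-438\right) 218 + v{\left(-18 \right)} = \left(-438\right) 218 - -512 = -95484 + \left(8 - 324 + 828\right) = -95484 + 512 = -94972$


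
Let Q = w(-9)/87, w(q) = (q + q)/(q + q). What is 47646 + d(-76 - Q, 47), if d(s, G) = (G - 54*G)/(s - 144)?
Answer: 912208803/19141 ≈ 47657.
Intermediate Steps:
w(q) = 1 (w(q) = (2*q)/((2*q)) = (2*q)*(1/(2*q)) = 1)
Q = 1/87 ≈ 0.011494
d(s, G) = -53*G/(-144 + s) (d(s, G) = (-53*G)/(-144 + s) = -53*G/(-144 + s))
47646 + d(-76 - Q, 47) = 47646 - 53*47/(-144 + (-76 - 1*1/87)) = 47646 - 53*47/(-144 + (-76 - 1/87)) = 47646 - 53*47/(-144 - 6613/87) = 47646 - 53*47/(-19141/87) = 47646 - 53*47*(-87/19141) = 47646 + 216717/19141 = 912208803/19141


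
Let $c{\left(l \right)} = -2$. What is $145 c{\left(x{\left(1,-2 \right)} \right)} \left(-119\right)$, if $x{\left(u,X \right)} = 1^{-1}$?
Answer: $34510$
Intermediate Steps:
$x{\left(u,X \right)} = 1$
$145 c{\left(x{\left(1,-2 \right)} \right)} \left(-119\right) = 145 \left(-2\right) \left(-119\right) = \left(-290\right) \left(-119\right) = 34510$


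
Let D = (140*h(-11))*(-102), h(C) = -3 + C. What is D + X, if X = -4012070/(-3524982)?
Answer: 352359206755/1762491 ≈ 1.9992e+5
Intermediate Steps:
D = 199920 (D = (140*(-3 - 11))*(-102) = (140*(-14))*(-102) = -1960*(-102) = 199920)
X = 2006035/1762491 (X = -4012070*(-1/3524982) = 2006035/1762491 ≈ 1.1382)
D + X = 199920 + 2006035/1762491 = 352359206755/1762491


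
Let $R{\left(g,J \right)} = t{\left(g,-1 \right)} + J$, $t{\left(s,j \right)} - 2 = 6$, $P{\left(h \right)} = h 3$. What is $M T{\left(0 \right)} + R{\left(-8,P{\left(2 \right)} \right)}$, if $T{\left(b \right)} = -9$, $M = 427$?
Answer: $-3829$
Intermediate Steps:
$P{\left(h \right)} = 3 h$
$t{\left(s,j \right)} = 8$ ($t{\left(s,j \right)} = 2 + 6 = 8$)
$R{\left(g,J \right)} = 8 + J$
$M T{\left(0 \right)} + R{\left(-8,P{\left(2 \right)} \right)} = 427 \left(-9\right) + \left(8 + 3 \cdot 2\right) = -3843 + \left(8 + 6\right) = -3843 + 14 = -3829$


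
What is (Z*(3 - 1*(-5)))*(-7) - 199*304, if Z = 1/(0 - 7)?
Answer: -60488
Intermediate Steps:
Z = -⅐ (Z = 1/(-7) = -⅐ ≈ -0.14286)
(Z*(3 - 1*(-5)))*(-7) - 199*304 = -(3 - 1*(-5))/7*(-7) - 199*304 = -(3 + 5)/7*(-7) - 60496 = -⅐*8*(-7) - 60496 = -8/7*(-7) - 60496 = 8 - 60496 = -60488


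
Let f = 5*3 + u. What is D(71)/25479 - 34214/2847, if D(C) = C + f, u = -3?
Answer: -290500735/24179571 ≈ -12.014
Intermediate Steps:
f = 12 (f = 5*3 - 3 = 15 - 3 = 12)
D(C) = 12 + C (D(C) = C + 12 = 12 + C)
D(71)/25479 - 34214/2847 = (12 + 71)/25479 - 34214/2847 = 83*(1/25479) - 34214*1/2847 = 83/25479 - 34214/2847 = -290500735/24179571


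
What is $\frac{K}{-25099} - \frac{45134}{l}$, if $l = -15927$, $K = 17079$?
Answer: $\frac{860801033}{399751773} \approx 2.1533$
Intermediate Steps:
$\frac{K}{-25099} - \frac{45134}{l} = \frac{17079}{-25099} - \frac{45134}{-15927} = 17079 \left(- \frac{1}{25099}\right) - - \frac{45134}{15927} = - \frac{17079}{25099} + \frac{45134}{15927} = \frac{860801033}{399751773}$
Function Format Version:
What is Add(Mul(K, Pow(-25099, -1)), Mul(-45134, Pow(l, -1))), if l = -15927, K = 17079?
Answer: Rational(860801033, 399751773) ≈ 2.1533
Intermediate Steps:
Add(Mul(K, Pow(-25099, -1)), Mul(-45134, Pow(l, -1))) = Add(Mul(17079, Pow(-25099, -1)), Mul(-45134, Pow(-15927, -1))) = Add(Mul(17079, Rational(-1, 25099)), Mul(-45134, Rational(-1, 15927))) = Add(Rational(-17079, 25099), Rational(45134, 15927)) = Rational(860801033, 399751773)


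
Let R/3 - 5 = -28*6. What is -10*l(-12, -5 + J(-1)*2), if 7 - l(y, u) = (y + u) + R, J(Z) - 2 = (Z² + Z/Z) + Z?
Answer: -5070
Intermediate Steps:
J(Z) = 3 + Z + Z² (J(Z) = 2 + ((Z² + Z/Z) + Z) = 2 + ((Z² + 1) + Z) = 2 + ((1 + Z²) + Z) = 2 + (1 + Z + Z²) = 3 + Z + Z²)
R = -489 (R = 15 + 3*(-28*6) = 15 + 3*(-168) = 15 - 504 = -489)
l(y, u) = 496 - u - y (l(y, u) = 7 - ((y + u) - 489) = 7 - ((u + y) - 489) = 7 - (-489 + u + y) = 7 + (489 - u - y) = 496 - u - y)
-10*l(-12, -5 + J(-1)*2) = -10*(496 - (-5 + (3 - 1 + (-1)²)*2) - 1*(-12)) = -10*(496 - (-5 + (3 - 1 + 1)*2) + 12) = -10*(496 - (-5 + 3*2) + 12) = -10*(496 - (-5 + 6) + 12) = -10*(496 - 1*1 + 12) = -10*(496 - 1 + 12) = -10*507 = -5070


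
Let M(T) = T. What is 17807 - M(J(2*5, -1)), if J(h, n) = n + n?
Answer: 17809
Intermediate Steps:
J(h, n) = 2*n
17807 - M(J(2*5, -1)) = 17807 - 2*(-1) = 17807 - 1*(-2) = 17807 + 2 = 17809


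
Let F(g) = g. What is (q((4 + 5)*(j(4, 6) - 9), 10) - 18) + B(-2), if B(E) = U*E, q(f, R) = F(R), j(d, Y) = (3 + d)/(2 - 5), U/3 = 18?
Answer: -116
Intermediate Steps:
U = 54 (U = 3*18 = 54)
j(d, Y) = -1 - d/3 (j(d, Y) = (3 + d)/(-3) = (3 + d)*(-1/3) = -1 - d/3)
q(f, R) = R
B(E) = 54*E
(q((4 + 5)*(j(4, 6) - 9), 10) - 18) + B(-2) = (10 - 18) + 54*(-2) = -8 - 108 = -116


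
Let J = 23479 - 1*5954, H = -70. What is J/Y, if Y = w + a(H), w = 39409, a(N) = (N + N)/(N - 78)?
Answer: 648425/1458168 ≈ 0.44468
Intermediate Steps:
J = 17525 (J = 23479 - 5954 = 17525)
a(N) = 2*N/(-78 + N) (a(N) = (2*N)/(-78 + N) = 2*N/(-78 + N))
Y = 1458168/37 (Y = 39409 + 2*(-70)/(-78 - 70) = 39409 + 2*(-70)/(-148) = 39409 + 2*(-70)*(-1/148) = 39409 + 35/37 = 1458168/37 ≈ 39410.)
J/Y = 17525/(1458168/37) = 17525*(37/1458168) = 648425/1458168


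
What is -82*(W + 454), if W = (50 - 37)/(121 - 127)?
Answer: -111151/3 ≈ -37050.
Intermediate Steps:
W = -13/6 (W = 13/(-6) = 13*(-⅙) = -13/6 ≈ -2.1667)
-82*(W + 454) = -82*(-13/6 + 454) = -82*2711/6 = -111151/3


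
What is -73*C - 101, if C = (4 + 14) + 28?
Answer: -3459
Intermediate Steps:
C = 46 (C = 18 + 28 = 46)
-73*C - 101 = -73*46 - 101 = -3358 - 101 = -3459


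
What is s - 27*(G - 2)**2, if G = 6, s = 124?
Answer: -308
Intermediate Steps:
s - 27*(G - 2)**2 = 124 - 27*(6 - 2)**2 = 124 - 27*4**2 = 124 - 27*16 = 124 - 432 = -308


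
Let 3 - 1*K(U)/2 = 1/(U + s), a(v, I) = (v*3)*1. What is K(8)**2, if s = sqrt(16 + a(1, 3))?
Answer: 64592/2025 + 1016*sqrt(19)/2025 ≈ 34.084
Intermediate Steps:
a(v, I) = 3*v (a(v, I) = (3*v)*1 = 3*v)
s = sqrt(19) (s = sqrt(16 + 3*1) = sqrt(16 + 3) = sqrt(19) ≈ 4.3589)
K(U) = 6 - 2/(U + sqrt(19))
K(8)**2 = (2*(-1 + 3*8 + 3*sqrt(19))/(8 + sqrt(19)))**2 = (2*(-1 + 24 + 3*sqrt(19))/(8 + sqrt(19)))**2 = (2*(23 + 3*sqrt(19))/(8 + sqrt(19)))**2 = 4*(23 + 3*sqrt(19))**2/(8 + sqrt(19))**2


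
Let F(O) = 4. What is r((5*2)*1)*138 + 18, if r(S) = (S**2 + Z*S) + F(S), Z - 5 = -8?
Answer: 10230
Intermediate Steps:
Z = -3 (Z = 5 - 8 = -3)
r(S) = 4 + S**2 - 3*S (r(S) = (S**2 - 3*S) + 4 = 4 + S**2 - 3*S)
r((5*2)*1)*138 + 18 = (4 + ((5*2)*1)**2 - 3*5*2)*138 + 18 = (4 + (10*1)**2 - 30)*138 + 18 = (4 + 10**2 - 3*10)*138 + 18 = (4 + 100 - 30)*138 + 18 = 74*138 + 18 = 10212 + 18 = 10230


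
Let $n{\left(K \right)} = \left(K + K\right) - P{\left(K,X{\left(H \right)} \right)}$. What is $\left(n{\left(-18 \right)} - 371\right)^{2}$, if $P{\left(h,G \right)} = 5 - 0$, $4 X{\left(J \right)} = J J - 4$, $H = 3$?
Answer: $169744$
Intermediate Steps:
$X{\left(J \right)} = -1 + \frac{J^{2}}{4}$ ($X{\left(J \right)} = \frac{J J - 4}{4} = \frac{J^{2} - 4}{4} = \frac{-4 + J^{2}}{4} = -1 + \frac{J^{2}}{4}$)
$P{\left(h,G \right)} = 5$ ($P{\left(h,G \right)} = 5 + 0 = 5$)
$n{\left(K \right)} = -5 + 2 K$ ($n{\left(K \right)} = \left(K + K\right) - 5 = 2 K - 5 = -5 + 2 K$)
$\left(n{\left(-18 \right)} - 371\right)^{2} = \left(\left(-5 + 2 \left(-18\right)\right) - 371\right)^{2} = \left(\left(-5 - 36\right) - 371\right)^{2} = \left(-41 - 371\right)^{2} = \left(-412\right)^{2} = 169744$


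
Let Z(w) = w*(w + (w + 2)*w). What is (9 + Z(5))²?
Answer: 43681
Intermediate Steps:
Z(w) = w*(w + w*(2 + w)) (Z(w) = w*(w + (2 + w)*w) = w*(w + w*(2 + w)))
(9 + Z(5))² = (9 + 5²*(3 + 5))² = (9 + 25*8)² = (9 + 200)² = 209² = 43681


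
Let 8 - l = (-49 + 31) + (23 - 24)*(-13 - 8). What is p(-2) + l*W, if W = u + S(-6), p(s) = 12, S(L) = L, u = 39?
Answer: 177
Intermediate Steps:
W = 33 (W = 39 - 6 = 33)
l = 5 (l = 8 - ((-49 + 31) + (23 - 24)*(-13 - 8)) = 8 - (-18 - 1*(-21)) = 8 - (-18 + 21) = 8 - 1*3 = 8 - 3 = 5)
p(-2) + l*W = 12 + 5*33 = 12 + 165 = 177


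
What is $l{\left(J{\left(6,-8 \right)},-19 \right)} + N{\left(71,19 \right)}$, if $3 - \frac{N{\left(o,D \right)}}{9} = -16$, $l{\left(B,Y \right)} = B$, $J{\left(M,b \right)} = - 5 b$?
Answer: $211$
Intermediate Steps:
$N{\left(o,D \right)} = 171$ ($N{\left(o,D \right)} = 27 - -144 = 27 + 144 = 171$)
$l{\left(J{\left(6,-8 \right)},-19 \right)} + N{\left(71,19 \right)} = \left(-5\right) \left(-8\right) + 171 = 40 + 171 = 211$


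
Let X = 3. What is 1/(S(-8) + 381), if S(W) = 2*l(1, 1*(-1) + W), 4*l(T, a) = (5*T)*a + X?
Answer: 1/360 ≈ 0.0027778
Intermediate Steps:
l(T, a) = 3/4 + 5*T*a/4 (l(T, a) = ((5*T)*a + 3)/4 = (5*T*a + 3)/4 = (3 + 5*T*a)/4 = 3/4 + 5*T*a/4)
S(W) = -1 + 5*W/2 (S(W) = 2*(3/4 + (5/4)*1*(1*(-1) + W)) = 2*(3/4 + (5/4)*1*(-1 + W)) = 2*(3/4 + (-5/4 + 5*W/4)) = 2*(-1/2 + 5*W/4) = -1 + 5*W/2)
1/(S(-8) + 381) = 1/((-1 + (5/2)*(-8)) + 381) = 1/((-1 - 20) + 381) = 1/(-21 + 381) = 1/360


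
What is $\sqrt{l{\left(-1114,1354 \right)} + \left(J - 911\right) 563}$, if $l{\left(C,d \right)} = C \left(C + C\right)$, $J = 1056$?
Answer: $11 \sqrt{21187} \approx 1601.1$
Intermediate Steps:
$l{\left(C,d \right)} = 2 C^{2}$ ($l{\left(C,d \right)} = C 2 C = 2 C^{2}$)
$\sqrt{l{\left(-1114,1354 \right)} + \left(J - 911\right) 563} = \sqrt{2 \left(-1114\right)^{2} + \left(1056 - 911\right) 563} = \sqrt{2 \cdot 1240996 + 145 \cdot 563} = \sqrt{2481992 + 81635} = \sqrt{2563627} = 11 \sqrt{21187}$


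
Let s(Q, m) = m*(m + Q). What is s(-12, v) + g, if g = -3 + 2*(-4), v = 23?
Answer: 242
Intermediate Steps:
s(Q, m) = m*(Q + m)
g = -11 (g = -3 - 8 = -11)
s(-12, v) + g = 23*(-12 + 23) - 11 = 23*11 - 11 = 253 - 11 = 242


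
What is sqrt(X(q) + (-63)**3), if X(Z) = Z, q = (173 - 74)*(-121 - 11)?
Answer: 3*I*sqrt(29235) ≈ 512.95*I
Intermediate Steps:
q = -13068 (q = 99*(-132) = -13068)
sqrt(X(q) + (-63)**3) = sqrt(-13068 + (-63)**3) = sqrt(-13068 - 250047) = sqrt(-263115) = 3*I*sqrt(29235)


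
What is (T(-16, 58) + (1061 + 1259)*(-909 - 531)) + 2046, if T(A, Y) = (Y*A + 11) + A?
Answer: -3339687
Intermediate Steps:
T(A, Y) = 11 + A + A*Y (T(A, Y) = (A*Y + 11) + A = (11 + A*Y) + A = 11 + A + A*Y)
(T(-16, 58) + (1061 + 1259)*(-909 - 531)) + 2046 = ((11 - 16 - 16*58) + (1061 + 1259)*(-909 - 531)) + 2046 = ((11 - 16 - 928) + 2320*(-1440)) + 2046 = (-933 - 3340800) + 2046 = -3341733 + 2046 = -3339687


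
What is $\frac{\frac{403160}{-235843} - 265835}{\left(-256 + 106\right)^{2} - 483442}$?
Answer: $\frac{62695727065}{108709944106} \approx 0.57673$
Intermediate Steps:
$\frac{\frac{403160}{-235843} - 265835}{\left(-256 + 106\right)^{2} - 483442} = \frac{403160 \left(- \frac{1}{235843}\right) - 265835}{\left(-150\right)^{2} - 483442} = \frac{- \frac{403160}{235843} - 265835}{22500 - 483442} = - \frac{62695727065}{235843 \left(-460942\right)} = \left(- \frac{62695727065}{235843}\right) \left(- \frac{1}{460942}\right) = \frac{62695727065}{108709944106}$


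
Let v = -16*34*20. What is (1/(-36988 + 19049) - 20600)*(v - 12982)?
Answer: 8818044634662/17939 ≈ 4.9156e+8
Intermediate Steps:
v = -10880 (v = -544*20 = -10880)
(1/(-36988 + 19049) - 20600)*(v - 12982) = (1/(-36988 + 19049) - 20600)*(-10880 - 12982) = (1/(-17939) - 20600)*(-23862) = (-1/17939 - 20600)*(-23862) = -369543401/17939*(-23862) = 8818044634662/17939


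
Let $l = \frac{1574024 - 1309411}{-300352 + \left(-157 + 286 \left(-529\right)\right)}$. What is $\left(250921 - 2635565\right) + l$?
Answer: $- \frac{1077389577745}{451803} \approx -2.3846 \cdot 10^{6}$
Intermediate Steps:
$l = - \frac{264613}{451803}$ ($l = \frac{264613}{-300352 - 151451} = \frac{264613}{-451803} = 264613 \left(- \frac{1}{451803}\right) = - \frac{264613}{451803} \approx -0.58568$)
$\left(250921 - 2635565\right) + l = \left(250921 - 2635565\right) - \frac{264613}{451803} = -2384644 - \frac{264613}{451803} = - \frac{1077389577745}{451803}$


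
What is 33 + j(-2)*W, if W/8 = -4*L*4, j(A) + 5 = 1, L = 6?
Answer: 3105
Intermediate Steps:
j(A) = -4 (j(A) = -5 + 1 = -4)
W = -768 (W = 8*(-4*6*4) = 8*(-24*4) = 8*(-96) = -768)
33 + j(-2)*W = 33 - 4*(-768) = 33 + 3072 = 3105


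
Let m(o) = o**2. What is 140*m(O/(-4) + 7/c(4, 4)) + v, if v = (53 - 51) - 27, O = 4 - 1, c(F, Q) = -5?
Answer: 12443/20 ≈ 622.15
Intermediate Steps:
O = 3
v = -25 (v = 2 - 27 = -25)
140*m(O/(-4) + 7/c(4, 4)) + v = 140*(3/(-4) + 7/(-5))**2 - 25 = 140*(3*(-1/4) + 7*(-1/5))**2 - 25 = 140*(-3/4 - 7/5)**2 - 25 = 140*(-43/20)**2 - 25 = 140*(1849/400) - 25 = 12943/20 - 25 = 12443/20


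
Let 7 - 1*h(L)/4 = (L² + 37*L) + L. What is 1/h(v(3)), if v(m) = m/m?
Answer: -1/128 ≈ -0.0078125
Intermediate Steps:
v(m) = 1
h(L) = 28 - 152*L - 4*L² (h(L) = 28 - 4*((L² + 37*L) + L) = 28 - 4*(L² + 38*L) = 28 + (-152*L - 4*L²) = 28 - 152*L - 4*L²)
1/h(v(3)) = 1/(28 - 152*1 - 4*1²) = 1/(28 - 152 - 4*1) = 1/(28 - 152 - 4) = 1/(-128) = -1/128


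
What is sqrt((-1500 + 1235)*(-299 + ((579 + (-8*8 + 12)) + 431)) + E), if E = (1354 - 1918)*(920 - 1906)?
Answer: sqrt(381469) ≈ 617.63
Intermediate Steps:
E = 556104 (E = -564*(-986) = 556104)
sqrt((-1500 + 1235)*(-299 + ((579 + (-8*8 + 12)) + 431)) + E) = sqrt((-1500 + 1235)*(-299 + ((579 + (-8*8 + 12)) + 431)) + 556104) = sqrt(-265*(-299 + ((579 + (-64 + 12)) + 431)) + 556104) = sqrt(-265*(-299 + ((579 - 52) + 431)) + 556104) = sqrt(-265*(-299 + (527 + 431)) + 556104) = sqrt(-265*(-299 + 958) + 556104) = sqrt(-265*659 + 556104) = sqrt(-174635 + 556104) = sqrt(381469)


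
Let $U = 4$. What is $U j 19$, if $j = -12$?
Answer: $-912$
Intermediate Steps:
$U j 19 = 4 \left(-12\right) 19 = \left(-48\right) 19 = -912$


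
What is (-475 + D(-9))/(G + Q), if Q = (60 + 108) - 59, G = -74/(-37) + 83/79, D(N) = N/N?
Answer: -18723/4426 ≈ -4.2302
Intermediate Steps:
D(N) = 1
G = 241/79 (G = -74*(-1/37) + 83*(1/79) = 2 + 83/79 = 241/79 ≈ 3.0506)
Q = 109 (Q = 168 - 59 = 109)
(-475 + D(-9))/(G + Q) = (-475 + 1)/(241/79 + 109) = -474/8852/79 = -474*79/8852 = -18723/4426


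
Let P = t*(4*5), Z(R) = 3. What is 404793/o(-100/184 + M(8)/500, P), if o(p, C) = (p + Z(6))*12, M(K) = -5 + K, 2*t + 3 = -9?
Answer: 387926625/28319 ≈ 13698.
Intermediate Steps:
t = -6 (t = -3/2 + (½)*(-9) = -3/2 - 9/2 = -6)
P = -120 (P = -24*5 = -6*20 = -120)
o(p, C) = 36 + 12*p (o(p, C) = (p + 3)*12 = (3 + p)*12 = 36 + 12*p)
404793/o(-100/184 + M(8)/500, P) = 404793/(36 + 12*(-100/184 + (-5 + 8)/500)) = 404793/(36 + 12*(-100*1/184 + 3*(1/500))) = 404793/(36 + 12*(-25/46 + 3/500)) = 404793/(36 + 12*(-6181/11500)) = 404793/(36 - 18543/2875) = 404793/(84957/2875) = 404793*(2875/84957) = 387926625/28319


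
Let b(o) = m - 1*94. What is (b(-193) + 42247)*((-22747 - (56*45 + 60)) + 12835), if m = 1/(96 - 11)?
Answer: -44758910952/85 ≈ -5.2658e+8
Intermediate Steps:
m = 1/85 ≈ 0.011765
b(o) = -7989/85 (b(o) = 1/85 - 1*94 = 1/85 - 94 = -7989/85)
(b(-193) + 42247)*((-22747 - (56*45 + 60)) + 12835) = (-7989/85 + 42247)*((-22747 - (56*45 + 60)) + 12835) = 3583006*((-22747 - (2520 + 60)) + 12835)/85 = 3583006*((-22747 - 1*2580) + 12835)/85 = 3583006*((-22747 - 2580) + 12835)/85 = 3583006*(-25327 + 12835)/85 = (3583006/85)*(-12492) = -44758910952/85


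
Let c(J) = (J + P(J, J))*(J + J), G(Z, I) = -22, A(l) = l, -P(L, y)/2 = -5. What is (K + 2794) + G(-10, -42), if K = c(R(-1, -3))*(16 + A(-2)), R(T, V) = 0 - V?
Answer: 3864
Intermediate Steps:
P(L, y) = 10 (P(L, y) = -2*(-5) = 10)
R(T, V) = -V
c(J) = 2*J*(10 + J) (c(J) = (J + 10)*(J + J) = (10 + J)*(2*J) = 2*J*(10 + J))
K = 1092 (K = (2*(-1*(-3))*(10 - 1*(-3)))*(16 - 2) = (2*3*(10 + 3))*14 = (2*3*13)*14 = 78*14 = 1092)
(K + 2794) + G(-10, -42) = (1092 + 2794) - 22 = 3886 - 22 = 3864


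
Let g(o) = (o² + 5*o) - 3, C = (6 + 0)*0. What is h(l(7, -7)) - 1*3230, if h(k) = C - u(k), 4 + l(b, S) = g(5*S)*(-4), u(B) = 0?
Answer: -3230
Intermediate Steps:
C = 0 (C = 6*0 = 0)
g(o) = -3 + o² + 5*o
l(b, S) = 8 - 100*S - 100*S² (l(b, S) = -4 + (-3 + (5*S)² + 5*(5*S))*(-4) = -4 + (-3 + 25*S² + 25*S)*(-4) = -4 + (-3 + 25*S + 25*S²)*(-4) = -4 + (12 - 100*S - 100*S²) = 8 - 100*S - 100*S²)
h(k) = 0 (h(k) = 0 - 1*0 = 0 + 0 = 0)
h(l(7, -7)) - 1*3230 = 0 - 1*3230 = 0 - 3230 = -3230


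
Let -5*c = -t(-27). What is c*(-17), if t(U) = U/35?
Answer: 459/175 ≈ 2.6229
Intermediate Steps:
t(U) = U/35 (t(U) = U*(1/35) = U/35)
c = -27/175 (c = -(-1)*(1/35)*(-27)/5 = -(-1)*(-27)/(5*35) = -1/5*27/35 = -27/175 ≈ -0.15429)
c*(-17) = -27/175*(-17) = 459/175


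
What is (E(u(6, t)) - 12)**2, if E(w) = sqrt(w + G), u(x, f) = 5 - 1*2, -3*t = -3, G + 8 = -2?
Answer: (12 - I*sqrt(7))**2 ≈ 137.0 - 63.498*I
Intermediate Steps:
G = -10 (G = -8 - 2 = -10)
t = 1 (t = -1/3*(-3) = 1)
u(x, f) = 3 (u(x, f) = 5 - 2 = 3)
E(w) = sqrt(-10 + w) (E(w) = sqrt(w - 10) = sqrt(-10 + w))
(E(u(6, t)) - 12)**2 = (sqrt(-10 + 3) - 12)**2 = (sqrt(-7) - 12)**2 = (I*sqrt(7) - 12)**2 = (-12 + I*sqrt(7))**2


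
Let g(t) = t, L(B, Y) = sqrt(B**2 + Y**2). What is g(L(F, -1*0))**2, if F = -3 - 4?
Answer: 49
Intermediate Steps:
F = -7
g(L(F, -1*0))**2 = (sqrt((-7)**2 + (-1*0)**2))**2 = (sqrt(49 + 0**2))**2 = (sqrt(49 + 0))**2 = (sqrt(49))**2 = 7**2 = 49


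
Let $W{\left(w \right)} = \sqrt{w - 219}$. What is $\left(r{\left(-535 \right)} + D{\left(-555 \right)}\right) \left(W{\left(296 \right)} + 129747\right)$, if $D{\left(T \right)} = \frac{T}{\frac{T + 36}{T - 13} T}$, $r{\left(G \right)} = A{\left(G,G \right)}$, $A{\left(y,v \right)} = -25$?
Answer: $- \frac{536590343}{173} - \frac{12407 \sqrt{77}}{519} \approx -3.1019 \cdot 10^{6}$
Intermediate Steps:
$r{\left(G \right)} = -25$
$D{\left(T \right)} = \frac{-13 + T}{36 + T}$ ($D{\left(T \right)} = \frac{T}{\frac{36 + T}{-13 + T} T} = \frac{T}{T \frac{1}{-13 + T} \left(36 + T\right)} = T \frac{-13 + T}{T \left(36 + T\right)} = \frac{-13 + T}{36 + T}$)
$W{\left(w \right)} = \sqrt{-219 + w}$
$\left(r{\left(-535 \right)} + D{\left(-555 \right)}\right) \left(W{\left(296 \right)} + 129747\right) = \left(-25 + \frac{-13 - 555}{36 - 555}\right) \left(\sqrt{-219 + 296} + 129747\right) = \left(-25 + \frac{1}{-519} \left(-568\right)\right) \left(\sqrt{77} + 129747\right) = \left(-25 - - \frac{568}{519}\right) \left(129747 + \sqrt{77}\right) = \left(-25 + \frac{568}{519}\right) \left(129747 + \sqrt{77}\right) = - \frac{12407 \left(129747 + \sqrt{77}\right)}{519} = - \frac{536590343}{173} - \frac{12407 \sqrt{77}}{519}$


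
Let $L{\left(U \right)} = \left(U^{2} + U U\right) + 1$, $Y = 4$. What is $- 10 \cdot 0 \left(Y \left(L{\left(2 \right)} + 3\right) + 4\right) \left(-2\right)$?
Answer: $0$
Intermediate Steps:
$L{\left(U \right)} = 1 + 2 U^{2}$ ($L{\left(U \right)} = \left(U^{2} + U^{2}\right) + 1 = 2 U^{2} + 1 = 1 + 2 U^{2}$)
$- 10 \cdot 0 \left(Y \left(L{\left(2 \right)} + 3\right) + 4\right) \left(-2\right) = - 10 \cdot 0 \left(4 \left(\left(1 + 2 \cdot 2^{2}\right) + 3\right) + 4\right) \left(-2\right) = - 10 \cdot 0 \left(4 \left(\left(1 + 2 \cdot 4\right) + 3\right) + 4\right) \left(-2\right) = - 10 \cdot 0 \left(4 \left(\left(1 + 8\right) + 3\right) + 4\right) \left(-2\right) = - 10 \cdot 0 \left(4 \left(9 + 3\right) + 4\right) \left(-2\right) = - 10 \cdot 0 \left(4 \cdot 12 + 4\right) \left(-2\right) = - 10 \cdot 0 \left(48 + 4\right) \left(-2\right) = - 10 \cdot 0 \cdot 52 \left(-2\right) = \left(-10\right) 0 \left(-2\right) = 0 \left(-2\right) = 0$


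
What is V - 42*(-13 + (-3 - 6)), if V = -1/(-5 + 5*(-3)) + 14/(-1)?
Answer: 18201/20 ≈ 910.05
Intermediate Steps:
V = -279/20 (V = -1/(-5 - 15) + 14*(-1) = -1/(-20) - 14 = -1*(-1/20) - 14 = 1/20 - 14 = -279/20 ≈ -13.950)
V - 42*(-13 + (-3 - 6)) = -279/20 - 42*(-13 + (-3 - 6)) = -279/20 - 42*(-13 - 9) = -279/20 - 42*(-22) = -279/20 + 924 = 18201/20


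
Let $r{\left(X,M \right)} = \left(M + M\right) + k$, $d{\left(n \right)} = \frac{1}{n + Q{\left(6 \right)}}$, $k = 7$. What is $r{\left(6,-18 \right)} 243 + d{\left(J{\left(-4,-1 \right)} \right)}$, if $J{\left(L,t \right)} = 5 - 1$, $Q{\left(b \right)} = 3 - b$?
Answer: $-7046$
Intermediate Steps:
$J{\left(L,t \right)} = 4$ ($J{\left(L,t \right)} = 5 - 1 = 4$)
$d{\left(n \right)} = \frac{1}{-3 + n}$ ($d{\left(n \right)} = \frac{1}{n + \left(3 - 6\right)} = \frac{1}{n - 3} = \frac{1}{-3 + n}$)
$r{\left(X,M \right)} = 7 + 2 M$ ($r{\left(X,M \right)} = \left(M + M\right) + 7 = 2 M + 7 = 7 + 2 M$)
$r{\left(6,-18 \right)} 243 + d{\left(J{\left(-4,-1 \right)} \right)} = \left(7 + 2 \left(-18\right)\right) 243 + \frac{1}{-3 + 4} = \left(7 - 36\right) 243 + 1^{-1} = \left(-29\right) 243 + 1 = -7047 + 1 = -7046$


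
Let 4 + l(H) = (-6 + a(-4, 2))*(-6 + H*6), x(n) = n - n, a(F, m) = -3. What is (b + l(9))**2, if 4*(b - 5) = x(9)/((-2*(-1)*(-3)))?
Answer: 185761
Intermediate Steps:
x(n) = 0
l(H) = 50 - 54*H (l(H) = -4 + (-6 - 3)*(-6 + H*6) = -4 - 9*(-6 + 6*H) = -4 + (54 - 54*H) = 50 - 54*H)
b = 5 (b = 5 + (0/((-2*(-1)*(-3))))/4 = 5 + (0/((2*(-3))))/4 = 5 + (0/(-6))/4 = 5 + (0*(-1/6))/4 = 5 + (1/4)*0 = 5 + 0 = 5)
(b + l(9))**2 = (5 + (50 - 54*9))**2 = (5 + (50 - 486))**2 = (5 - 436)**2 = (-431)**2 = 185761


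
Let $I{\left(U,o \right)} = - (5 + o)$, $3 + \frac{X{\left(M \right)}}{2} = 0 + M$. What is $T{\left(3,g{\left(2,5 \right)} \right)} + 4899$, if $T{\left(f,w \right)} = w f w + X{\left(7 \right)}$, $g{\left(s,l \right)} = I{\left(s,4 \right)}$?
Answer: $5150$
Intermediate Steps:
$X{\left(M \right)} = -6 + 2 M$ ($X{\left(M \right)} = -6 + 2 \left(0 + M\right) = -6 + 2 M$)
$I{\left(U,o \right)} = -5 - o$
$g{\left(s,l \right)} = -9$ ($g{\left(s,l \right)} = -5 - 4 = -9$)
$T{\left(f,w \right)} = 8 + f w^{2}$ ($T{\left(f,w \right)} = w f w + \left(-6 + 2 \cdot 7\right) = f w w + \left(-6 + 14\right) = f w^{2} + 8 = 8 + f w^{2}$)
$T{\left(3,g{\left(2,5 \right)} \right)} + 4899 = \left(8 + 3 \left(-9\right)^{2}\right) + 4899 = \left(8 + 3 \cdot 81\right) + 4899 = \left(8 + 243\right) + 4899 = 251 + 4899 = 5150$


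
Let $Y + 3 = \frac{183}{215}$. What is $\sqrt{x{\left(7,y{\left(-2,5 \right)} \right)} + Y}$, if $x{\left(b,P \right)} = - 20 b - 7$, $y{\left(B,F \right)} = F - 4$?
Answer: $\frac{3 i \sqrt{766045}}{215} \approx 12.213 i$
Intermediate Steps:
$y{\left(B,F \right)} = -4 + F$
$x{\left(b,P \right)} = -7 - 20 b$
$Y = - \frac{462}{215}$ ($Y = -3 + \frac{183}{215} = - \frac{462}{215} \approx -2.1488$)
$\sqrt{x{\left(7,y{\left(-2,5 \right)} \right)} + Y} = \sqrt{\left(-7 - 140\right) - \frac{462}{215}} = \sqrt{-147 - \frac{462}{215}} = \sqrt{- \frac{32067}{215}} = \frac{3 i \sqrt{766045}}{215}$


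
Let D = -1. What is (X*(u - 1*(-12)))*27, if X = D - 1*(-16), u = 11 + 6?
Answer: 11745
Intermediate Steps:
u = 17
X = 15 (X = -1 - 1*(-16) = -1 + 16 = 15)
(X*(u - 1*(-12)))*27 = (15*(17 - 1*(-12)))*27 = (15*(17 + 12))*27 = (15*29)*27 = 435*27 = 11745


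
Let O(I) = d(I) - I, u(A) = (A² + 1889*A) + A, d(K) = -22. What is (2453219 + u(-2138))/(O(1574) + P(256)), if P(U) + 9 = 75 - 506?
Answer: -2983443/2036 ≈ -1465.3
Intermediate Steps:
P(U) = -440 (P(U) = -9 + (75 - 506) = -9 - 431 = -440)
u(A) = A² + 1890*A
O(I) = -22 - I
(2453219 + u(-2138))/(O(1574) + P(256)) = (2453219 - 2138*(1890 - 2138))/((-22 - 1*1574) - 440) = (2453219 - 2138*(-248))/((-22 - 1574) - 440) = (2453219 + 530224)/(-1596 - 440) = 2983443/(-2036) = 2983443*(-1/2036) = -2983443/2036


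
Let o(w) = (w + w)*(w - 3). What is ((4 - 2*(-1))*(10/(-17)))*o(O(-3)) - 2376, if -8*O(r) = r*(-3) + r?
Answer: -81459/34 ≈ -2395.9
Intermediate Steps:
O(r) = r/4 (O(r) = -(r*(-3) + r)/8 = -(-3*r + r)/8 = -(-1)*r/4 = r/4)
o(w) = 2*w*(-3 + w) (o(w) = (2*w)*(-3 + w) = 2*w*(-3 + w))
((4 - 2*(-1))*(10/(-17)))*o(O(-3)) - 2376 = ((4 - 2*(-1))*(10/(-17)))*(2*((¼)*(-3))*(-3 + (¼)*(-3))) - 2376 = ((4 + 2)*(10*(-1/17)))*(2*(-¾)*(-3 - ¾)) - 2376 = (6*(-10/17))*(2*(-¾)*(-15/4)) - 2376 = -60/17*45/8 - 2376 = -675/34 - 2376 = -81459/34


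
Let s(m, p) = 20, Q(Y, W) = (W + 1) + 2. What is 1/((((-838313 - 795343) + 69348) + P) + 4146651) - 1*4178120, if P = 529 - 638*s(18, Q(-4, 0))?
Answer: -10738236349439/2570112 ≈ -4.1781e+6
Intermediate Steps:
Q(Y, W) = 3 + W (Q(Y, W) = (1 + W) + 2 = 3 + W)
P = -12231 (P = 529 - 638*20 = 529 - 12760 = -12231)
1/((((-838313 - 795343) + 69348) + P) + 4146651) - 1*4178120 = 1/((((-838313 - 795343) + 69348) - 12231) + 4146651) - 1*4178120 = 1/(((-1633656 + 69348) - 12231) + 4146651) - 4178120 = 1/((-1564308 - 12231) + 4146651) - 4178120 = 1/(-1576539 + 4146651) - 4178120 = 1/2570112 - 4178120 = -10738236349439/2570112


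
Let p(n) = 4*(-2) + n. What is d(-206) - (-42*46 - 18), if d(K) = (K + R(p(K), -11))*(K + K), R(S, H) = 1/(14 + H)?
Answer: 260054/3 ≈ 86685.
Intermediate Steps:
p(n) = -8 + n
d(K) = 2*K*(1/3 + K) (d(K) = (K + 1/(14 - 11))*(K + K) = (K + 1/3)*(2*K) = (1/3 + K)*(2*K) = 2*K*(1/3 + K))
d(-206) - (-42*46 - 18) = (2/3)*(-206)*(1 + 3*(-206)) - (-42*46 - 18) = (2/3)*(-206)*(1 - 618) - (-1932 - 18) = (2/3)*(-206)*(-617) - 1*(-1950) = 254204/3 + 1950 = 260054/3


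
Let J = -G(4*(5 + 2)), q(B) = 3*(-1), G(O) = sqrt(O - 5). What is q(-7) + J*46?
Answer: -3 - 46*sqrt(23) ≈ -223.61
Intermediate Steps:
G(O) = sqrt(-5 + O)
q(B) = -3
J = -sqrt(23) (J = -sqrt(-5 + 4*(5 + 2)) = -sqrt(-5 + 4*7) = -sqrt(-5 + 28) = -sqrt(23) ≈ -4.7958)
q(-7) + J*46 = -3 - sqrt(23)*46 = -3 - 46*sqrt(23)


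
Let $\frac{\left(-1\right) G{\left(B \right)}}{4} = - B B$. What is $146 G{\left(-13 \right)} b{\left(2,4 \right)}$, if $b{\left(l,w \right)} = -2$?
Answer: $-197392$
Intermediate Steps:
$G{\left(B \right)} = 4 B^{2}$ ($G{\left(B \right)} = - 4 - B B = - 4 \left(- B^{2}\right) = 4 B^{2}$)
$146 G{\left(-13 \right)} b{\left(2,4 \right)} = 146 \cdot 4 \left(-13\right)^{2} \left(-2\right) = 146 \cdot 4 \cdot 169 \left(-2\right) = 146 \cdot 676 \left(-2\right) = 98696 \left(-2\right) = -197392$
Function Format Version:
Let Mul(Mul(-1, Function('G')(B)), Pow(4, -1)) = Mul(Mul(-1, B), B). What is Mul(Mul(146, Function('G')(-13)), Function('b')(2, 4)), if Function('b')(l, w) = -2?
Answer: -197392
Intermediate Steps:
Function('G')(B) = Mul(4, Pow(B, 2)) (Function('G')(B) = Mul(-4, Mul(Mul(-1, B), B)) = Mul(-4, Mul(-1, Pow(B, 2))) = Mul(4, Pow(B, 2)))
Mul(Mul(146, Function('G')(-13)), Function('b')(2, 4)) = Mul(Mul(146, Mul(4, Pow(-13, 2))), -2) = Mul(Mul(146, Mul(4, 169)), -2) = Mul(Mul(146, 676), -2) = Mul(98696, -2) = -197392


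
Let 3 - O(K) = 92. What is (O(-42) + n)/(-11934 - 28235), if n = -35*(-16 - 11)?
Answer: -856/40169 ≈ -0.021310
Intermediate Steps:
O(K) = -89 (O(K) = 3 - 1*92 = 3 - 92 = -89)
n = 945 (n = -35*(-27) = 945)
(O(-42) + n)/(-11934 - 28235) = (-89 + 945)/(-11934 - 28235) = 856/(-40169) = 856*(-1/40169) = -856/40169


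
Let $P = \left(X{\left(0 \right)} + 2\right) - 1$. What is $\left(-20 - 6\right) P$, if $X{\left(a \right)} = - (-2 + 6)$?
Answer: $78$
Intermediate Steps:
$X{\left(a \right)} = -4$ ($X{\left(a \right)} = \left(-1\right) 4 = -4$)
$P = -3$ ($P = \left(-4 + 2\right) - 1 = -2 - 1 = -3$)
$\left(-20 - 6\right) P = \left(-20 - 6\right) \left(-3\right) = \left(-26\right) \left(-3\right) = 78$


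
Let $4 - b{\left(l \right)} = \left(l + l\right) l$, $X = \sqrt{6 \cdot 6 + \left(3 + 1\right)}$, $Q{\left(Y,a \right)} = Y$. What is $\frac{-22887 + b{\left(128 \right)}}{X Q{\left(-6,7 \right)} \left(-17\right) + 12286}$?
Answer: $- \frac{341864093}{75264818} + \frac{2838201 \sqrt{10}}{37632409} \approx -4.3037$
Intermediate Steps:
$X = 2 \sqrt{10}$ ($X = \sqrt{36 + 4} = \sqrt{40} = 2 \sqrt{10} \approx 6.3246$)
$b{\left(l \right)} = 4 - 2 l^{2}$ ($b{\left(l \right)} = 4 - \left(l + l\right) l = 4 - 2 l l = 4 - 2 l^{2}$)
$\frac{-22887 + b{\left(128 \right)}}{X Q{\left(-6,7 \right)} \left(-17\right) + 12286} = \frac{-22887 + \left(4 - 2 \cdot 128^{2}\right)}{2 \sqrt{10} \left(-6\right) \left(-17\right) + 12286} = \frac{-22887 + \left(4 - 32768\right)}{- 12 \sqrt{10} \left(-17\right) + 12286} = \frac{-22887 + \left(4 - 32768\right)}{204 \sqrt{10} + 12286} = \frac{-22887 - 32764}{12286 + 204 \sqrt{10}} = - \frac{55651}{12286 + 204 \sqrt{10}}$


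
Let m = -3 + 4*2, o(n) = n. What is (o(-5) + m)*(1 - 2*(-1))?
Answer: 0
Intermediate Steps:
m = 5 (m = -3 + 8 = 5)
(o(-5) + m)*(1 - 2*(-1)) = (-5 + 5)*(1 - 2*(-1)) = 0*(1 + 2) = 0*3 = 0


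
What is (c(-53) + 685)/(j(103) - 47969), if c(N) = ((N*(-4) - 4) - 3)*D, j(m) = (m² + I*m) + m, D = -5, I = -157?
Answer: 85/13357 ≈ 0.0063637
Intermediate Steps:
j(m) = m² - 156*m (j(m) = (m² - 157*m) + m = m² - 156*m)
c(N) = 35 + 20*N (c(N) = ((N*(-4) - 4) - 3)*(-5) = ((-4*N - 4) - 3)*(-5) = ((-4 - 4*N) - 3)*(-5) = (-7 - 4*N)*(-5) = 35 + 20*N)
(c(-53) + 685)/(j(103) - 47969) = ((35 + 20*(-53)) + 685)/(103*(-156 + 103) - 47969) = ((35 - 1060) + 685)/(103*(-53) - 47969) = (-1025 + 685)/(-5459 - 47969) = -340/(-53428) = -340*(-1/53428) = 85/13357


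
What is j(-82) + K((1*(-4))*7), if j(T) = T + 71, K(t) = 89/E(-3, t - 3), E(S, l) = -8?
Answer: -177/8 ≈ -22.125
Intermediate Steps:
K(t) = -89/8 (K(t) = 89/(-8) = 89*(-1/8) = -89/8)
j(T) = 71 + T
j(-82) + K((1*(-4))*7) = (71 - 82) - 89/8 = -11 - 89/8 = -177/8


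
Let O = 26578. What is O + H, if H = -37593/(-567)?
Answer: 1678591/63 ≈ 26644.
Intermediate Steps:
H = 4177/63 (H = -37593*(-1/567) = 4177/63 ≈ 66.302)
O + H = 26578 + 4177/63 = 1678591/63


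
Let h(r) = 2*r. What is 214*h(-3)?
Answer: -1284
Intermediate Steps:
214*h(-3) = 214*(2*(-3)) = 214*(-6) = -1284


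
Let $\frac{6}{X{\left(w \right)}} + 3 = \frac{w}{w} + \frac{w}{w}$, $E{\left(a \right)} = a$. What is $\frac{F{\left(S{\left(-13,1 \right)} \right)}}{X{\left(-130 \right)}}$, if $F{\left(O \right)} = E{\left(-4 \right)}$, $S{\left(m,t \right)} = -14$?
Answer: $\frac{2}{3} \approx 0.66667$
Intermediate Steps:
$F{\left(O \right)} = -4$
$X{\left(w \right)} = -6$ ($X{\left(w \right)} = \frac{6}{-3 + \left(\frac{w}{w} + \frac{w}{w}\right)} = \frac{6}{-3 + \left(1 + 1\right)} = \frac{6}{-3 + 2} = \frac{6}{-1} = 6 \left(-1\right) = -6$)
$\frac{F{\left(S{\left(-13,1 \right)} \right)}}{X{\left(-130 \right)}} = - \frac{4}{-6} = \left(-4\right) \left(- \frac{1}{6}\right) = \frac{2}{3}$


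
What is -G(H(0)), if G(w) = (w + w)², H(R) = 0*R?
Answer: 0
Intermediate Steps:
H(R) = 0
G(w) = 4*w² (G(w) = (2*w)² = 4*w²)
-G(H(0)) = -4*0² = -4*0 = -1*0 = 0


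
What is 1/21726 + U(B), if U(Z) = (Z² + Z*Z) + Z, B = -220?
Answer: 2098297081/21726 ≈ 96580.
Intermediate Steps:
U(Z) = Z + 2*Z² (U(Z) = (Z² + Z²) + Z = 2*Z² + Z = Z + 2*Z²)
1/21726 + U(B) = 1/21726 - 220*(1 + 2*(-220)) = 1/21726 - 220*(1 - 440) = 1/21726 - 220*(-439) = 1/21726 + 96580 = 2098297081/21726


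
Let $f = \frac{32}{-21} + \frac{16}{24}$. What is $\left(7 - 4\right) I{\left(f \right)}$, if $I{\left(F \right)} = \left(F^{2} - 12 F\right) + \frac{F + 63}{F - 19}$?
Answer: $\frac{161235}{6811} \approx 23.673$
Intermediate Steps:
$f = - \frac{6}{7}$ ($f = 32 \left(- \frac{1}{21}\right) + 16 \cdot \frac{1}{24} = - \frac{32}{21} + \frac{2}{3} = - \frac{6}{7} \approx -0.85714$)
$I{\left(F \right)} = F^{2} - 12 F + \frac{63 + F}{-19 + F}$ ($I{\left(F \right)} = \left(F^{2} - 12 F\right) + \frac{63 + F}{-19 + F} = F^{2} - 12 F + \frac{63 + F}{-19 + F}$)
$\left(7 - 4\right) I{\left(f \right)} = \left(7 - 4\right) \frac{63 + \left(- \frac{6}{7}\right)^{3} - 31 \left(- \frac{6}{7}\right)^{2} + 229 \left(- \frac{6}{7}\right)}{-19 - \frac{6}{7}} = \left(7 - 4\right) \frac{63 - \frac{216}{343} - \frac{1116}{49} - \frac{1374}{7}}{- \frac{139}{7}} = 3 \left(- \frac{7 \left(63 - \frac{216}{343} - \frac{1116}{49} - \frac{1374}{7}\right)}{139}\right) = 3 \left(\left(- \frac{7}{139}\right) \left(- \frac{53745}{343}\right)\right) = 3 \cdot \frac{53745}{6811} = \frac{161235}{6811}$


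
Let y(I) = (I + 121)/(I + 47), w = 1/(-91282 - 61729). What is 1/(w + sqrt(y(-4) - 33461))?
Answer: -6579473/33683511612479469 - 23412366121*I*sqrt(61864358)/33683511612479469 ≈ -1.9533e-10 - 0.005467*I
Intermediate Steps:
w = -1/153011 (w = 1/(-153011) = -1/153011 ≈ -6.5355e-6)
y(I) = (121 + I)/(47 + I)
1/(w + sqrt(y(-4) - 33461)) = 1/(-1/153011 + sqrt((121 - 4)/(47 - 4) - 33461)) = 1/(-1/153011 + sqrt(117/43 - 33461)) = 1/(-1/153011 + sqrt(-1438706/43)) = 1/(-1/153011 + I*sqrt(61864358)/43)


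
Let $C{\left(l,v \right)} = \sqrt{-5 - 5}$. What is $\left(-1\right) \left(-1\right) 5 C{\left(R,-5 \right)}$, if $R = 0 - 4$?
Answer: $5 i \sqrt{10} \approx 15.811 i$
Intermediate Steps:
$R = -4$ ($R = 0 - 4 = -4$)
$C{\left(l,v \right)} = i \sqrt{10}$ ($C{\left(l,v \right)} = \sqrt{-10} = i \sqrt{10}$)
$\left(-1\right) \left(-1\right) 5 C{\left(R,-5 \right)} = \left(-1\right) \left(-1\right) 5 i \sqrt{10} = 1 \cdot 5 i \sqrt{10} = 5 i \sqrt{10}$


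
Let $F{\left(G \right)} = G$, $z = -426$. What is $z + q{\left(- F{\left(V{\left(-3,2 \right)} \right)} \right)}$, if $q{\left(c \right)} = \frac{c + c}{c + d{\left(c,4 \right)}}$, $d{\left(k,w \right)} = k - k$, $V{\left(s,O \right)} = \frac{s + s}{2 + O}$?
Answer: $-424$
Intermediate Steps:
$V{\left(s,O \right)} = \frac{2 s}{2 + O}$
$d{\left(k,w \right)} = 0$
$q{\left(c \right)} = 2$ ($q{\left(c \right)} = \frac{c + c}{c + 0} = \frac{2 c}{c} = 2$)
$z + q{\left(- F{\left(V{\left(-3,2 \right)} \right)} \right)} = -426 + 2 = -424$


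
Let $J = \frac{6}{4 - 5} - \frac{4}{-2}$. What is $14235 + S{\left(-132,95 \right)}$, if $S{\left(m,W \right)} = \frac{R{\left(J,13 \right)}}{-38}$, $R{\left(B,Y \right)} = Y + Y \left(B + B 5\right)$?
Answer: $\frac{541229}{38} \approx 14243.0$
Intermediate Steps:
$J = -4$ ($J = \frac{6}{-1} - -2 = 6 \left(-1\right) + 2 = -6 + 2 = -4$)
$R{\left(B,Y \right)} = Y + 6 B Y$ ($R{\left(B,Y \right)} = Y + Y \left(B + 5 B\right) = Y + Y 6 B = Y + 6 B Y$)
$S{\left(m,W \right)} = \frac{299}{38}$ ($S{\left(m,W \right)} = \frac{13 \left(1 + 6 \left(-4\right)\right)}{-38} = 13 \left(1 - 24\right) \left(- \frac{1}{38}\right) = 13 \left(-23\right) \left(- \frac{1}{38}\right) = \left(-299\right) \left(- \frac{1}{38}\right) = \frac{299}{38}$)
$14235 + S{\left(-132,95 \right)} = 14235 + \frac{299}{38} = \frac{541229}{38}$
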